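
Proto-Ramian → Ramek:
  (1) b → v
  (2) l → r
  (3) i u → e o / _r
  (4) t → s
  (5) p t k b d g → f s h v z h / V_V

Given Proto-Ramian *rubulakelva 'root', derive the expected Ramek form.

ruvoraherva

Ramek: *rubulakelva
  rubulakelva → ruvulakelva   [unconditioned shift]
  ruvulakelva → ruvurakerva   [unconditioned shift]
  ruvurakerva → ruvorakerva   [pre-rhotic lowering]
  ruvorakerva (rule 4 does not apply)
  ruvorakerva → ruvoraherva   [intervocalic lenition]
  giving Ramek ruvoraherva.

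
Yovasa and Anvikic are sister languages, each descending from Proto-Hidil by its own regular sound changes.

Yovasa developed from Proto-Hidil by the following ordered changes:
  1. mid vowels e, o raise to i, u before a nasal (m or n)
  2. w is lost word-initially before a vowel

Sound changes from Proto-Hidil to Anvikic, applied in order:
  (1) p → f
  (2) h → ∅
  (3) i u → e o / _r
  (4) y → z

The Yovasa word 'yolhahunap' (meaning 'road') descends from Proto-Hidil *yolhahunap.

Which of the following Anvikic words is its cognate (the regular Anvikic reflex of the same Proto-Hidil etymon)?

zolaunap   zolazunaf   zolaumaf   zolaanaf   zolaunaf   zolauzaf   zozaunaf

zolaunaf

Anvikic: *yolhahunap
  yolhahunap → yolhahunaf   [unconditioned shift]
  yolhahunaf → yolaunaf   [h-loss]
  yolaunaf (rule 3 does not apply)
  yolaunaf → zolaunaf   [unconditioned shift]
  giving Anvikic zolaunaf.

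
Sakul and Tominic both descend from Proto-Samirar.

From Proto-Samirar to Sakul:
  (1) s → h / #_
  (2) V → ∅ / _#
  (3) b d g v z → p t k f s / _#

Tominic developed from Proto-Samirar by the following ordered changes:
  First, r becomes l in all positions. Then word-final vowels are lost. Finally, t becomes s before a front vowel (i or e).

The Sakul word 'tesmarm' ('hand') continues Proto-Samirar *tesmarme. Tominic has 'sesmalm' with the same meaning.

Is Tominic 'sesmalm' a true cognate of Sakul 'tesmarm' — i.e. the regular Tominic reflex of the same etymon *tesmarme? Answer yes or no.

yes

Derive the expected Tominic reflex of *tesmarme:
Tominic: *tesmarme > tesmalme > tesmalm > sesmalm  (by unconditioned shift, apocope, palatalisation)
Tominic 'sesmalm' matches the regular reflex exactly, so the pair is cognate.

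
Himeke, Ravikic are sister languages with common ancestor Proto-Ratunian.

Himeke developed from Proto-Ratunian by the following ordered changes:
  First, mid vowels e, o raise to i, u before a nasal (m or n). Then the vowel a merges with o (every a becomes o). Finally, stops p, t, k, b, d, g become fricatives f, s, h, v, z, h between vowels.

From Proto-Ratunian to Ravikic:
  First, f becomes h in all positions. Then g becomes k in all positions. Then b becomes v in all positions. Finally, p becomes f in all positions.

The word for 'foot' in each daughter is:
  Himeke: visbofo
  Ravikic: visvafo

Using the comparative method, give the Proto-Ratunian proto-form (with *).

Position 4: Himeke has b, Ravikic has v. Himeke preserves b here (none of its changes turn any other segment into b), so the proto-segment is *b.
Position 6: Himeke has f, Ravikic has f. In Ravikic, f can only continue *p, so the proto-segment is *p.
Verify the candidate proto-form against each daughter:
Himeke: start from *visbapo.
  rule 1: no change — visbapo
  rule 2 (vowel merger): visbapo → visbopo
  rule 3 (intervocalic lenition): visbopo → visbofo
  ⇒ Himeke visbofo
Ravikic: *visbapo
  visbapo (rule 1 does not apply)
  visbapo (rule 2 does not apply)
  visbapo → visvapo   [unconditioned shift]
  visvapo → visvafo   [unconditioned shift]
  giving Ravikic visvafo.
*visbapo is the unique common source.

*visbapo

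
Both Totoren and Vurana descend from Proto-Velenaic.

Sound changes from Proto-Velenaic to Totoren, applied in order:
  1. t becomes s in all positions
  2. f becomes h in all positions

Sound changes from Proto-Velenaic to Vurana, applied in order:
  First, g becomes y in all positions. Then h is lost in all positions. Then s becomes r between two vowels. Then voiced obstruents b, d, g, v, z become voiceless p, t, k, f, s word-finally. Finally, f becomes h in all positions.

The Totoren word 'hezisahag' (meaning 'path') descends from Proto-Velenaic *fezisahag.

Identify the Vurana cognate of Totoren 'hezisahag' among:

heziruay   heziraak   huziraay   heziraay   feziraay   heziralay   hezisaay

heziraay

Vurana: start from *fezisahag.
  rule 1 (unconditioned shift): fezisahag → fezisahay
  rule 2 (h-loss): fezisahay → fezisaay
  rule 3 (rhotacism): fezisaay → feziraay
  rule 4: no change — feziraay
  rule 5 (unconditioned shift): feziraay → heziraay
  ⇒ Vurana heziraay
Only 'heziraay' matches the regular Vurana development of *fezisahag.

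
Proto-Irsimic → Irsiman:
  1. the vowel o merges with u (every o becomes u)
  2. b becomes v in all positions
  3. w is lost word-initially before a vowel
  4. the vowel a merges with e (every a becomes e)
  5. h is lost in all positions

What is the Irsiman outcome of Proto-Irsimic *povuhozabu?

Irsiman: *povuhozabu
  povuhozabu → puvuhuzabu   [vowel merger]
  puvuhuzabu → puvuhuzavu   [unconditioned shift]
  puvuhuzavu (rule 3 does not apply)
  puvuhuzavu → puvuhuzevu   [vowel merger]
  puvuhuzevu → puvuuzevu   [h-loss]
  giving Irsiman puvuuzevu.

puvuuzevu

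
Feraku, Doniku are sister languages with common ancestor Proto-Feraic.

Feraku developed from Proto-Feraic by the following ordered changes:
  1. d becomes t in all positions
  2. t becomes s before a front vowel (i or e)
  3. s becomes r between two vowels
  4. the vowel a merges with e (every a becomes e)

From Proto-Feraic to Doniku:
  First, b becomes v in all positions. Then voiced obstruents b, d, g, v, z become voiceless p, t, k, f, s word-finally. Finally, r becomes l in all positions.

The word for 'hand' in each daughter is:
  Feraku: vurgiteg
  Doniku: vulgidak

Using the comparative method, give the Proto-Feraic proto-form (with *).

Position 6: Feraku has t, Doniku has d. Doniku preserves d here (none of its changes turn any other segment into d), so the proto-segment is *d.
Position 7: Feraku has e, Doniku has a. Doniku preserves a here (none of its changes turn any other segment into a), so the proto-segment is *a.
Continuing position by position gives *vurgidag; check it forward:
Feraku: start from *vurgidag.
  rule 1 (unconditioned shift): vurgidag → vurgitag
  rule 2: no change — vurgitag
  rule 3: no change — vurgitag
  rule 4 (vowel merger): vurgitag → vurgiteg
  ⇒ Feraku vurgiteg
Doniku: start from *vurgidag.
  rule 1: no change — vurgidag
  rule 2 (final devoicing): vurgidag → vurgidak
  rule 3 (unconditioned shift): vurgidak → vulgidak
  ⇒ Doniku vulgidak
Only *vurgidag yields all of Feraku vurgiteg, Doniku vulgidak.

*vurgidag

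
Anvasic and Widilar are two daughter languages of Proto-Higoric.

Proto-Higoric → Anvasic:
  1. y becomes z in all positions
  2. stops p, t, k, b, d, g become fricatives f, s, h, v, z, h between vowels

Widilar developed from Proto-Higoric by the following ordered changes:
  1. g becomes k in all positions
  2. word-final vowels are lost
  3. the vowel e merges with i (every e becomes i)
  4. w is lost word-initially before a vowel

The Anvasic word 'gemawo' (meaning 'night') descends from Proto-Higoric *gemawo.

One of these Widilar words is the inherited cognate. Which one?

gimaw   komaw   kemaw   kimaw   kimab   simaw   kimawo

Widilar: *gemawo
  gemawo → kemawo   [unconditioned shift]
  kemawo → kemaw   [apocope]
  kemaw → kimaw   [vowel merger]
  kimaw (rule 4 does not apply)
  giving Widilar kimaw.

kimaw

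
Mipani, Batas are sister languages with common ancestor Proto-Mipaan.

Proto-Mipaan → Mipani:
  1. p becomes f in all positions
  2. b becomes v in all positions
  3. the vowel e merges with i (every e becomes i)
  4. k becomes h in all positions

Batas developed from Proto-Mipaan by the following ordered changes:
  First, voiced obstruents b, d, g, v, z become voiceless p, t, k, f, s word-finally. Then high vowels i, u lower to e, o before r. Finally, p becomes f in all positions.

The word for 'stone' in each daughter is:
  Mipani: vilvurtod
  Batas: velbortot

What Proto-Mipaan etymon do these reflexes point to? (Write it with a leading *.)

Position 2: Mipani has i, Batas has e. Taking the neighbouring segments as reconstructed: Mipani i could go back to *e or *i; Batas e can only go back to *e — the one source consistent with every daughter is *e.
Position 4: Mipani has v, Batas has b. Batas preserves b here (none of its changes turn any other segment into b), so the proto-segment is *b.
Position 9: Mipani has d, Batas has t. Mipani preserves d here (none of its changes turn any other segment into d), so the proto-segment is *d.
This points to *velburtod. Verify forward in each daughter:
Mipani: start from *velburtod.
  rule 1: no change — velburtod
  rule 2 (unconditioned shift): velburtod → velvurtod
  rule 3 (vowel merger): velvurtod → vilvurtod
  rule 4: no change — vilvurtod
  ⇒ Mipani vilvurtod
Batas: start from *velburtod.
  rule 1 (final devoicing): velburtod → velburtot
  rule 2 (pre-rhotic lowering): velburtot → velbortot
  rule 3: no change — velbortot
  ⇒ Batas velbortot
Only *velburtod yields all of Mipani vilvurtod, Batas velbortot.

*velburtod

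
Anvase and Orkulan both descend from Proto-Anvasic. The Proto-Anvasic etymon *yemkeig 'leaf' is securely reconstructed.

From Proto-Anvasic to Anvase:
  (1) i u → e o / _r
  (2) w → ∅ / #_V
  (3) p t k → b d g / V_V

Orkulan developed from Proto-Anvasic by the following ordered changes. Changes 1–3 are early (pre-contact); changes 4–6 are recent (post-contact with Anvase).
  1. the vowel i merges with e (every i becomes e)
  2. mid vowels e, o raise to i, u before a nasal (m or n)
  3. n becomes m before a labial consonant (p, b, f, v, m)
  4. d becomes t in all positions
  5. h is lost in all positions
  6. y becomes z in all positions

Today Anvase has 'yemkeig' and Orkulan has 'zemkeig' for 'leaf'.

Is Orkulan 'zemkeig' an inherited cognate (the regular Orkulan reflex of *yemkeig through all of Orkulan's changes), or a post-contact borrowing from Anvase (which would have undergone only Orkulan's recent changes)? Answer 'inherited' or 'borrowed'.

If inherited, *yemkeig would pass through all of Orkulan's changes:
Orkulan: *yemkeig > yemkeeg > yimkeeg > zimkeeg  (by vowel merger, pre-nasal raising, unconditioned shift)
If borrowed from Anvase 'yemkeig' after the early changes, it would undergo only the recent ones:
  rule 4 (unconditioned shift): no change (yemkeig)
  rule 5 (h-loss): no change (yemkeig)
  rule 6 (unconditioned shift): yemkeig → zemkeig
  ⇒ as a loan: zemkeig
Orkulan 'zemkeig' matches the loan outcome 'zemkeig', not the inherited 'zimkeeg' — it skipped the early Orkulan changes, so it was borrowed from Anvase.

borrowed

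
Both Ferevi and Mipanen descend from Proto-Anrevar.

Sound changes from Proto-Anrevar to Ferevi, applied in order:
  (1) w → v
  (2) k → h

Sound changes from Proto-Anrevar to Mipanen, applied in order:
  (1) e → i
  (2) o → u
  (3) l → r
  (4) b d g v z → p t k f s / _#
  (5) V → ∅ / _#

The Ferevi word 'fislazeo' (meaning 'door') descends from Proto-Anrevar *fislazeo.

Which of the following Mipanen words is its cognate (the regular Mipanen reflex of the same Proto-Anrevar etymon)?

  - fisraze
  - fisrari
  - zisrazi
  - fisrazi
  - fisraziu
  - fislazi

Mipanen: *fislazeo > fislazio > fislaziu > fisraziu > fisrazi  (by vowel merger, vowel merger, unconditioned shift, apocope)
Only 'fisrazi' matches the regular Mipanen development of *fislazeo.

fisrazi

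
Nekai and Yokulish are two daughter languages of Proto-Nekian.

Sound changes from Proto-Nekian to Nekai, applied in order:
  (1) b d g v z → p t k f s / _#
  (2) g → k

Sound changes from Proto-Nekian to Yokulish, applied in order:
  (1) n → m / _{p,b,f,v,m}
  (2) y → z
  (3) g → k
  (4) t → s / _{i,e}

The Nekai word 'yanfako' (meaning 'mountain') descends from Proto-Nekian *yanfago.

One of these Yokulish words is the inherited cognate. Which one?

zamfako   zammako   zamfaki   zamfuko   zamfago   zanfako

zamfako

Yokulish: start from *yanfago.
  rule 1 (nasal place assimilation): yanfago → yamfago
  rule 2 (unconditioned shift): yamfago → zamfago
  rule 3 (unconditioned shift): zamfago → zamfako
  rule 4: no change — zamfako
  ⇒ Yokulish zamfako
Only 'zamfako' matches the regular Yokulish development of *yanfago.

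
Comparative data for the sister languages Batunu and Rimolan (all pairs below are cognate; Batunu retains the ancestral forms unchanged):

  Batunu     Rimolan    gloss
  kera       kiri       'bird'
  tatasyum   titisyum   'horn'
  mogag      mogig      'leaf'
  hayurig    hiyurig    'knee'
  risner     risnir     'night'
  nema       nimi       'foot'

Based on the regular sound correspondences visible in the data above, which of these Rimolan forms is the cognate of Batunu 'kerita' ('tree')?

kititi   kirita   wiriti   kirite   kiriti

kiriti

kera ~ kiri, risner ~ risnir — Batunu e corresponds to Rimolan i after a consonant, before r.
kera ~ kiri, nema ~ nimi — Batunu a corresponds to Rimolan i word-finally.
Applying these to Batunu 'kerita':
  kerita → kirita   (e→i after a consonant, before r)
  kirita → kiriti   (a→i word-finally)
So the Rimolan cognate is 'kiriti'.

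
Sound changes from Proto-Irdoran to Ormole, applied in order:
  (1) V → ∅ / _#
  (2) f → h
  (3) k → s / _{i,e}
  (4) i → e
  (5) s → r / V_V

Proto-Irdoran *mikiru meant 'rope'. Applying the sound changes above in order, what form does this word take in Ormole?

merer

Ormole: *mikiru > mikir > misir > meser > merer  (by apocope, palatalisation, vowel merger, rhotacism)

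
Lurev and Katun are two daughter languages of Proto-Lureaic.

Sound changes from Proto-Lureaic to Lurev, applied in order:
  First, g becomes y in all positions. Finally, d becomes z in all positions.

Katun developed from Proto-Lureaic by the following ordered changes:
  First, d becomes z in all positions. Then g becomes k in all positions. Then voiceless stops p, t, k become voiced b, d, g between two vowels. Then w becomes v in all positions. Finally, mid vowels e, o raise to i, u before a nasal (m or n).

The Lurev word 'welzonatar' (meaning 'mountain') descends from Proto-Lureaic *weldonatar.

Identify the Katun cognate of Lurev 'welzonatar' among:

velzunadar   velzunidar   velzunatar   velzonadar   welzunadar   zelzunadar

Katun: start from *weldonatar.
  rule 1 (unconditioned shift): weldonatar → welzonatar
  rule 2: no change — welzonatar
  rule 3 (intervocalic voicing): welzonatar → welzonadar
  rule 4 (unconditioned shift): welzonadar → velzonadar
  rule 5 (pre-nasal raising): velzonadar → velzunadar
  ⇒ Katun velzunadar
Among the options, 'velzunadar' alone shows every Katun change applied in order.

velzunadar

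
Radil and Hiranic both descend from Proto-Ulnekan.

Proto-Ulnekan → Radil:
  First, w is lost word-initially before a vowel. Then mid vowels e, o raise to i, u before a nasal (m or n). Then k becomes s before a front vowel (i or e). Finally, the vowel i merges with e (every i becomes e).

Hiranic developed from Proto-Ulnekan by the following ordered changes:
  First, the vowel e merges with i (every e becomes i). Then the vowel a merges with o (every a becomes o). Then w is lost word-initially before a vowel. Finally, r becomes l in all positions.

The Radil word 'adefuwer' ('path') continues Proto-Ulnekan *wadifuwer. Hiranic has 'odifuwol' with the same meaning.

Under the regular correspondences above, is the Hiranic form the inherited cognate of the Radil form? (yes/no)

no

Derive the expected Hiranic reflex of *wadifuwer:
Hiranic: start from *wadifuwer.
  rule 1 (vowel merger): wadifuwer → wadifuwir
  rule 2 (vowel merger): wadifuwir → wodifuwir
  rule 3 (glide loss): wodifuwir → odifuwir
  rule 4 (unconditioned shift): odifuwir → odifuwil
  ⇒ Hiranic odifuwil
The regular Hiranic reflex would be 'odifuwil', but the attested form is 'odifuwol'. The correspondence is irregular, so they are not cognates (the Hiranic form has a different source).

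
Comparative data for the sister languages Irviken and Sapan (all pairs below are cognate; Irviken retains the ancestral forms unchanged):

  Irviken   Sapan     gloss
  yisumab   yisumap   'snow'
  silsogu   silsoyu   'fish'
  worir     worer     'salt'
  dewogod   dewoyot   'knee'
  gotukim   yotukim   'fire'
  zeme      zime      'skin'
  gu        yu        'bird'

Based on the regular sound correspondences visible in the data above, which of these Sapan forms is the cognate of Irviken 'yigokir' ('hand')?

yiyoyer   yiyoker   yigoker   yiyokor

yiyoker

dewogod ~ dewoyot — Irviken g corresponds to Sapan y between vowels (before a back vowel).
worir ~ worer — Irviken i corresponds to Sapan e after a consonant, before r.
Applying these to Irviken 'yigokir':
  yigokir → yiyokir   (g→y between vowels (before a back vowel))
  yiyokir → yiyoker   (i→e after a consonant, before r)
So the Sapan cognate is 'yiyoker'.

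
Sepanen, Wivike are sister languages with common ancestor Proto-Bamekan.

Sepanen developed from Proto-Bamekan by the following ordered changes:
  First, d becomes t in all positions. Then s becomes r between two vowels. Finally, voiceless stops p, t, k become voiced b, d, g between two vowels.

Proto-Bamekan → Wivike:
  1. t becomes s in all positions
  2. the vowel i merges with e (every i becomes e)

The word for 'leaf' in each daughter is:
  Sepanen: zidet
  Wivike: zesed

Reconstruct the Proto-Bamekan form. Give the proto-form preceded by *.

Position 3: Sepanen has d, Wivike has s. Taking the neighbouring segments as reconstructed: Sepanen d could go back to *t or *d; Wivike s could go back to *t or *s — the one source consistent with every daughter is *t.
Position 2: Sepanen has i, Wivike has e. Sepanen preserves i here (none of its changes turn any other segment into i), so the proto-segment is *i.
Position 5: Sepanen has t, Wivike has d. Wivike preserves d here (none of its changes turn any other segment into d), so the proto-segment is *d.
Continuing position by position gives *zited; check it forward:
Sepanen: *zited > zitet > zidet  (by unconditioned shift, intervocalic voicing)
Wivike: *zited > zised > zesed  (by unconditioned shift, vowel merger)
No other proto-form is consistent with every reflex, so the reconstruction is *zited.

*zited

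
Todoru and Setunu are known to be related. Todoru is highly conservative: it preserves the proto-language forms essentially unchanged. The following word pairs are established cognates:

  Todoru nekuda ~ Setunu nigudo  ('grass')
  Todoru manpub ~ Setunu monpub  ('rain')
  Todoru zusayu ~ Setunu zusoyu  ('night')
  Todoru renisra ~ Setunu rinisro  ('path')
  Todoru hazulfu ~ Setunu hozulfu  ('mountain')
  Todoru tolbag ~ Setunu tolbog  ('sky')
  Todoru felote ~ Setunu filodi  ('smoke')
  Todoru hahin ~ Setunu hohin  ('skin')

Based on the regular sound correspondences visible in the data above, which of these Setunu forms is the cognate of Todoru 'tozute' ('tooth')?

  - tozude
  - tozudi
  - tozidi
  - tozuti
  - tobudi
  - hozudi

felote ~ filodi — Todoru t corresponds to Setunu d between vowels (before a front vowel).
felote ~ filodi — Todoru e corresponds to Setunu i word-finally.
Applying these to Todoru 'tozute':
  tozute → tozude   (t→d between vowels (before a front vowel))
  tozude → tozudi   (e→i word-finally)
So the Setunu cognate is 'tozudi'.

tozudi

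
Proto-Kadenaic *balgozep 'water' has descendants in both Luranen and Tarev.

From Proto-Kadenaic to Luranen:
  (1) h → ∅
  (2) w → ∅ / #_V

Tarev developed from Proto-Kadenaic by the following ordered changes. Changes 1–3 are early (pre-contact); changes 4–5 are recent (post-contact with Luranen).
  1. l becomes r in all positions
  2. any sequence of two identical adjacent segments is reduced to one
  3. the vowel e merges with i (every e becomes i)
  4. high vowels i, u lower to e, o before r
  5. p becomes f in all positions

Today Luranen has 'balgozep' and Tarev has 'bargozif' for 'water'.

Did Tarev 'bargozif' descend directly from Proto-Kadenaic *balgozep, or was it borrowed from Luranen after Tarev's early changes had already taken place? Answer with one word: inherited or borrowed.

If inherited, *balgozep would pass through all of Tarev's changes:
Tarev: *balgozep > bargozep > bargozip > bargozif  (by unconditioned shift, vowel merger, unconditioned shift)
If borrowed from Luranen 'balgozep' after the early changes, it would undergo only the recent ones:
  rule 4 (pre-rhotic lowering): no change (balgozep)
  rule 5 (unconditioned shift): balgozep → balgozef
  ⇒ as a loan: balgozef
Tarev 'bargozif' matches the inherited outcome exactly, so it is an inherited cognate, not a loan.

inherited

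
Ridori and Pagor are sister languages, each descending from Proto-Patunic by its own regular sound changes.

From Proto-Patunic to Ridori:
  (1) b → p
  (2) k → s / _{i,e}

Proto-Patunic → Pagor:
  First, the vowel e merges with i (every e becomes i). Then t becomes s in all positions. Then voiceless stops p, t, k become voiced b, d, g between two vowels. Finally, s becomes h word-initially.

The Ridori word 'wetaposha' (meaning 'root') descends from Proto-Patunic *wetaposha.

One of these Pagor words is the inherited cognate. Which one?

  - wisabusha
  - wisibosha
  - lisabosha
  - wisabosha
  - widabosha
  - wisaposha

wisabosha

Pagor: start from *wetaposha.
  rule 1 (vowel merger): wetaposha → witaposha
  rule 2 (unconditioned shift): witaposha → wisaposha
  rule 3 (intervocalic voicing): wisaposha → wisabosha
  rule 4: no change — wisabosha
  ⇒ Pagor wisabosha
Only 'wisabosha' matches the regular Pagor development of *wetaposha.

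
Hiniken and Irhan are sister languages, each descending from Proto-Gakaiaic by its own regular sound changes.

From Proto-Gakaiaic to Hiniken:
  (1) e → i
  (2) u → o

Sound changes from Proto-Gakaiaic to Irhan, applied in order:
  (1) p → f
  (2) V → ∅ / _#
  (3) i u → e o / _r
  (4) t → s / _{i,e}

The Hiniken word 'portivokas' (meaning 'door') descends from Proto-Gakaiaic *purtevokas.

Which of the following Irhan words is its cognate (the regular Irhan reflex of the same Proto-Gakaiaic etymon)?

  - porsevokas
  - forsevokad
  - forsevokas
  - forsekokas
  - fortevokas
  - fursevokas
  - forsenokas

Irhan: start from *purtevokas.
  rule 1 (unconditioned shift): purtevokas → furtevokas
  rule 2: no change — furtevokas
  rule 3 (pre-rhotic lowering): furtevokas → fortevokas
  rule 4 (palatalisation): fortevokas → forsevokas
  ⇒ Irhan forsevokas

forsevokas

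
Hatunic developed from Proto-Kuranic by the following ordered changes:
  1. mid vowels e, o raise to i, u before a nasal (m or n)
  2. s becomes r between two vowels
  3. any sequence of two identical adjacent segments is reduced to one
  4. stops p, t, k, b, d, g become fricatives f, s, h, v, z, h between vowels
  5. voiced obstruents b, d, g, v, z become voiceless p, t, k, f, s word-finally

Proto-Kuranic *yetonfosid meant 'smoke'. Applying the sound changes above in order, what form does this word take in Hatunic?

yesunforit

Hatunic: start from *yetonfosid.
  rule 1 (pre-nasal raising): yetonfosid → yetunfosid
  rule 2 (rhotacism): yetunfosid → yetunforid
  rule 3: no change — yetunforid
  rule 4 (intervocalic lenition): yetunforid → yesunforid
  rule 5 (final devoicing): yesunforid → yesunforit
  ⇒ Hatunic yesunforit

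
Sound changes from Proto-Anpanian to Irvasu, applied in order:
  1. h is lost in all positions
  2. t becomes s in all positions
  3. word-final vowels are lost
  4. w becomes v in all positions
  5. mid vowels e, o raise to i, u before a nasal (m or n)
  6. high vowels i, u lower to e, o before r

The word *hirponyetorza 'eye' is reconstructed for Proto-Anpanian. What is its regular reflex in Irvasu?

erpunyesorz

Irvasu: start from *hirponyetorza.
  rule 1 (h-loss): hirponyetorza → irponyetorza
  rule 2 (unconditioned shift): irponyetorza → irponyesorza
  rule 3 (apocope): irponyesorza → irponyesorz
  rule 4: no change — irponyesorz
  rule 5 (pre-nasal raising): irponyesorz → irpunyesorz
  rule 6 (pre-rhotic lowering): irpunyesorz → erpunyesorz
  ⇒ Irvasu erpunyesorz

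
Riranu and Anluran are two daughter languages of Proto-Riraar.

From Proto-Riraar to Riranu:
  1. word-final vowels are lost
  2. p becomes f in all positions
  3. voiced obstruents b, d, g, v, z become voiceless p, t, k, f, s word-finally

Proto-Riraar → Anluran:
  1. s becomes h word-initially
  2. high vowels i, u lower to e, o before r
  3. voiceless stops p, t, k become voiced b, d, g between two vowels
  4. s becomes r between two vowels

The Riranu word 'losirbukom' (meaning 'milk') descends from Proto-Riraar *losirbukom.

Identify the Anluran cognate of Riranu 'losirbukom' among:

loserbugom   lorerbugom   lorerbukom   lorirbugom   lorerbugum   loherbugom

Anluran: start from *losirbukom.
  rule 1: no change — losirbukom
  rule 2 (pre-rhotic lowering): losirbukom → loserbukom
  rule 3 (intervocalic voicing): loserbukom → loserbugom
  rule 4 (rhotacism): loserbugom → lorerbugom
  ⇒ Anluran lorerbugom
Only 'lorerbugom' matches the regular Anluran development of *losirbukom.

lorerbugom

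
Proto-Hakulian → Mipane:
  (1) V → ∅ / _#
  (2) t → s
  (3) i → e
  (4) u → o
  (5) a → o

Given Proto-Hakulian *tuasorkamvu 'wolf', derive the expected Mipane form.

soosorkomv

Mipane: *tuasorkamvu > tuasorkamv > suasorkamv > soasorkamv > soosorkomv  (by apocope, unconditioned shift, vowel merger, vowel merger)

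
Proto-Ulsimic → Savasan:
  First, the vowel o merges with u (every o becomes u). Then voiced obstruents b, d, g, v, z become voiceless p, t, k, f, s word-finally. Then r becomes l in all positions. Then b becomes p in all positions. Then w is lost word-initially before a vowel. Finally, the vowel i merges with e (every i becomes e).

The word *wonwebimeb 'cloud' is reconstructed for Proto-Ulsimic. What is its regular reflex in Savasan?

Savasan: start from *wonwebimeb.
  rule 1 (vowel merger): wonwebimeb → wunwebimeb
  rule 2 (final devoicing): wunwebimeb → wunwebimep
  rule 3: no change — wunwebimep
  rule 4 (unconditioned shift): wunwebimep → wunwepimep
  rule 5 (glide loss): wunwepimep → unwepimep
  rule 6 (vowel merger): unwepimep → unwepemep
  ⇒ Savasan unwepemep

unwepemep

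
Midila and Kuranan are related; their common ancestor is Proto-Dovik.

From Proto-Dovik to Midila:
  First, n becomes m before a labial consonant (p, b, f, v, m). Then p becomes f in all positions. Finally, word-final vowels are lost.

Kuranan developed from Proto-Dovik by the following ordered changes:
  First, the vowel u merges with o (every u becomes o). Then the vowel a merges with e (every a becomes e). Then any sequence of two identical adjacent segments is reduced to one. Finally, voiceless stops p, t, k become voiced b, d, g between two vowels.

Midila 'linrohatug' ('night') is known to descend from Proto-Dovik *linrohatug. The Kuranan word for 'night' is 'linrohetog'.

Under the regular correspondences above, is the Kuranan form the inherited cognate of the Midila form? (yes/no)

Derive the expected Kuranan reflex of *linrohatug:
Kuranan: *linrohatug
  linrohatug → linrohatog   [vowel merger]
  linrohatog → linrohetog   [vowel merger]
  linrohetog (rule 3 does not apply)
  linrohetog → linrohedog   [intervocalic voicing]
  giving Kuranan linrohedog.
The regular Kuranan reflex would be 'linrohedog', but the attested form is 'linrohetog'. The correspondence is irregular, so they are not cognates (the Kuranan form has a different source).

no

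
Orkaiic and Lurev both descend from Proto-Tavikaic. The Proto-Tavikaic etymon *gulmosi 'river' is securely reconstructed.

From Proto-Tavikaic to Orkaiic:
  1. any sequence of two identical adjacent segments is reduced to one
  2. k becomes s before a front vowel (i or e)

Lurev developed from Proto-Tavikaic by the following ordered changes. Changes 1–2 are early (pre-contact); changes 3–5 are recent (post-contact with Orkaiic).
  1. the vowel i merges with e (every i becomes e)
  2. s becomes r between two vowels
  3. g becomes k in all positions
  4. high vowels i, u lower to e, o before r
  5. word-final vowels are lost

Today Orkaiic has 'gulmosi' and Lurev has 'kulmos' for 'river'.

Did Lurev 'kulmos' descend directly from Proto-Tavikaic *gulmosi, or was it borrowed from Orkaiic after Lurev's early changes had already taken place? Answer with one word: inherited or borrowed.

borrowed

If inherited, *gulmosi would pass through all of Lurev's changes:
Lurev: start from *gulmosi.
  rule 1 (vowel merger): gulmosi → gulmose
  rule 2 (rhotacism): gulmose → gulmore
  rule 3 (unconditioned shift): gulmore → kulmore
  rule 4: no change — kulmore
  rule 5 (apocope): kulmore → kulmor
  ⇒ Lurev kulmor
If borrowed from Orkaiic 'gulmosi' after the early changes, it would undergo only the recent ones:
  rule 3 (unconditioned shift): gulmosi → kulmosi
  rule 4 (pre-rhotic lowering): no change (kulmosi)
  rule 5 (apocope): kulmosi → kulmos
  ⇒ as a loan: kulmos
Lurev 'kulmos' matches the loan outcome 'kulmos', not the inherited 'kulmor' — it skipped the early Lurev changes, so it was borrowed from Orkaiic.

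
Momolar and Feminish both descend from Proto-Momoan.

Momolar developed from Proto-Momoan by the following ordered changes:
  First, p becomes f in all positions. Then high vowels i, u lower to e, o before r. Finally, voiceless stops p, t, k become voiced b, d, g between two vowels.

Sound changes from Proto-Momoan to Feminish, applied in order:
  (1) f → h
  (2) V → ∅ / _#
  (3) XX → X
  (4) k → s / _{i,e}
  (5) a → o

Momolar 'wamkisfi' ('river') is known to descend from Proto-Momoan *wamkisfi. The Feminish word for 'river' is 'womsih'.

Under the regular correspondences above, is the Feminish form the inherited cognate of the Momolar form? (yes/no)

no

Derive the expected Feminish reflex of *wamkisfi:
Feminish: start from *wamkisfi.
  rule 1 (unconditioned shift): wamkisfi → wamkishi
  rule 2 (apocope): wamkishi → wamkish
  rule 3: no change — wamkish
  rule 4 (palatalisation): wamkish → wamsish
  rule 5 (vowel merger): wamsish → womsish
  ⇒ Feminish womsish
The regular Feminish reflex would be 'womsish', but the attested form is 'womsih'. The correspondence is irregular, so they are not cognates (the Feminish form has a different source).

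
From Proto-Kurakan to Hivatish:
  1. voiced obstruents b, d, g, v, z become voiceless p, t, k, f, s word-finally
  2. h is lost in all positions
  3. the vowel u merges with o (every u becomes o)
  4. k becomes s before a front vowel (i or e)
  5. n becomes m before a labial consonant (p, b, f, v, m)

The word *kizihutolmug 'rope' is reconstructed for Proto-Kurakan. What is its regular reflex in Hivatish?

siziotolmok

Hivatish: start from *kizihutolmug.
  rule 1 (final devoicing): kizihutolmug → kizihutolmuk
  rule 2 (h-loss): kizihutolmuk → kiziutolmuk
  rule 3 (vowel merger): kiziutolmuk → kiziotolmok
  rule 4 (palatalisation): kiziotolmok → siziotolmok
  rule 5: no change — siziotolmok
  ⇒ Hivatish siziotolmok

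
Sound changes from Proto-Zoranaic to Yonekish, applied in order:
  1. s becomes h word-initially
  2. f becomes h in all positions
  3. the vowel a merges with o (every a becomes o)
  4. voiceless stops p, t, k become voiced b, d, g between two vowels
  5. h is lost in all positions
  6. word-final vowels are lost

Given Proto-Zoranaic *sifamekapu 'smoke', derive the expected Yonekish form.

Yonekish: start from *sifamekapu.
  rule 1 (debuccalisation): sifamekapu → hifamekapu
  rule 2 (unconditioned shift): hifamekapu → hihamekapu
  rule 3 (vowel merger): hihamekapu → hihomekopu
  rule 4 (intervocalic voicing): hihomekopu → hihomegobu
  rule 5 (h-loss): hihomegobu → iomegobu
  rule 6 (apocope): iomegobu → iomegob
  ⇒ Yonekish iomegob

iomegob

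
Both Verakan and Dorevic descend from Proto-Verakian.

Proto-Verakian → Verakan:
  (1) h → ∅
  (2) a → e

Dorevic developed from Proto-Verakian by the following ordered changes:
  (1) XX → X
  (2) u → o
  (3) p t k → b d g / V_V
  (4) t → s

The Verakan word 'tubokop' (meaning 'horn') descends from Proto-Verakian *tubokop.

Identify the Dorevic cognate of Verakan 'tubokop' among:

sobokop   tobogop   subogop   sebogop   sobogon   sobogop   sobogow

Dorevic: start from *tubokop.
  rule 1: no change — tubokop
  rule 2 (vowel merger): tubokop → tobokop
  rule 3 (intervocalic voicing): tobokop → tobogop
  rule 4 (unconditioned shift): tobogop → sobogop
  ⇒ Dorevic sobogop

sobogop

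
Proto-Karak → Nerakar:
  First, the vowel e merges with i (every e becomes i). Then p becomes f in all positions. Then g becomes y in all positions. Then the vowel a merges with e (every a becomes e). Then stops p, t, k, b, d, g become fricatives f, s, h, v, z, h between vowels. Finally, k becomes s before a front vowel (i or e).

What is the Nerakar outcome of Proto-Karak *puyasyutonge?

fuyesyusonyi

Nerakar: start from *puyasyutonge.
  rule 1 (vowel merger): puyasyutonge → puyasyutongi
  rule 2 (unconditioned shift): puyasyutongi → fuyasyutongi
  rule 3 (unconditioned shift): fuyasyutongi → fuyasyutonyi
  rule 4 (vowel merger): fuyasyutonyi → fuyesyutonyi
  rule 5 (intervocalic lenition): fuyesyutonyi → fuyesyusonyi
  rule 6: no change — fuyesyusonyi
  ⇒ Nerakar fuyesyusonyi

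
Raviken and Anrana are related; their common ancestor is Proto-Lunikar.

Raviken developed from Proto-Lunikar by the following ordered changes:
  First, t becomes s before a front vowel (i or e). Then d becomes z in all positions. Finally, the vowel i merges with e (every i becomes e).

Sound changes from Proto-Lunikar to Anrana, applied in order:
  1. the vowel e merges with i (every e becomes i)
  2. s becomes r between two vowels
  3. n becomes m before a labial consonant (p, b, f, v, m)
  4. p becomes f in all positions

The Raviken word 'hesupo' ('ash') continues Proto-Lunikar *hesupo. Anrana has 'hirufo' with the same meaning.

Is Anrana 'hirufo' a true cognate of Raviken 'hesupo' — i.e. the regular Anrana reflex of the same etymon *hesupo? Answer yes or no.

yes

Derive the expected Anrana reflex of *hesupo:
Anrana: *hesupo
  hesupo → hisupo   [vowel merger]
  hisupo → hirupo   [rhotacism]
  hirupo (rule 3 does not apply)
  hirupo → hirufo   [unconditioned shift]
  giving Anrana hirufo.
Anrana 'hirufo' matches the regular reflex exactly, so the pair is cognate.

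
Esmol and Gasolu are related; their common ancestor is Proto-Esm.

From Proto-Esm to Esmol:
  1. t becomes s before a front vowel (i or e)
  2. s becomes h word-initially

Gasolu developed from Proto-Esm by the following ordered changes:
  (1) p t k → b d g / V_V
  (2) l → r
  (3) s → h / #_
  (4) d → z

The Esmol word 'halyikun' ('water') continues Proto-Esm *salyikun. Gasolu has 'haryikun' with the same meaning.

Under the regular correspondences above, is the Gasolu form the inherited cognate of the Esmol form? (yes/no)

Derive the expected Gasolu reflex of *salyikun:
Gasolu: *salyikun > salyigun > saryigun > haryigun  (by intervocalic voicing, unconditioned shift, debuccalisation)
The regular Gasolu reflex would be 'haryigun', but the attested form is 'haryikun'. The correspondence is irregular, so they are not cognates (the Gasolu form has a different source).

no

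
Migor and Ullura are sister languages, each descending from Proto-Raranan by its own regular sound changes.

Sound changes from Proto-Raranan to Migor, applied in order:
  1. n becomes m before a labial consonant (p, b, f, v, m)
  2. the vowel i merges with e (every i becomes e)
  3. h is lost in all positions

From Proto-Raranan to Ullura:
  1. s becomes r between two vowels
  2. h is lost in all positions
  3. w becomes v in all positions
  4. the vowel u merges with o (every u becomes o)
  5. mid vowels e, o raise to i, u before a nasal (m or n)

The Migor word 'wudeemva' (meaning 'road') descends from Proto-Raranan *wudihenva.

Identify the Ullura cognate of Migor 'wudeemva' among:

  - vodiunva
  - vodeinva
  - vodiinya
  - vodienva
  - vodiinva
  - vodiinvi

Ullura: *wudihenva
  wudihenva (rule 1 does not apply)
  wudihenva → wudienva   [h-loss]
  wudienva → vudienva   [unconditioned shift]
  vudienva → vodienva   [vowel merger]
  vodienva → vodiinva   [pre-nasal raising]
  giving Ullura vodiinva.
Among the options, 'vodiinva' alone shows every Ullura change applied in order.

vodiinva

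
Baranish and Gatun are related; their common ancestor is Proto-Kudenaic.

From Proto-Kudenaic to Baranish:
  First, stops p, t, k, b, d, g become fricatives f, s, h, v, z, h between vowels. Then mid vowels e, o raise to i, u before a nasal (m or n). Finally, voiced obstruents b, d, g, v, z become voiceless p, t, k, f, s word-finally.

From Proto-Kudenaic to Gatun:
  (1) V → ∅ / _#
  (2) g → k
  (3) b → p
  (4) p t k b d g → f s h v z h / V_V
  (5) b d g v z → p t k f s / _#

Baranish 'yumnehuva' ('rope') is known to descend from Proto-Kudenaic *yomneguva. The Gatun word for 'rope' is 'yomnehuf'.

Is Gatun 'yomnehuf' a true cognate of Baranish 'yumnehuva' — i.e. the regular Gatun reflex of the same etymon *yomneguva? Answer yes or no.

Derive the expected Gatun reflex of *yomneguva:
Gatun: start from *yomneguva.
  rule 1 (apocope): yomneguva → yomneguv
  rule 2 (unconditioned shift): yomneguv → yomnekuv
  rule 3: no change — yomnekuv
  rule 4 (intervocalic lenition): yomnekuv → yomnehuv
  rule 5 (final devoicing): yomnehuv → yomnehuf
  ⇒ Gatun yomnehuf
Gatun 'yomnehuf' matches the regular reflex exactly, so the pair is cognate.

yes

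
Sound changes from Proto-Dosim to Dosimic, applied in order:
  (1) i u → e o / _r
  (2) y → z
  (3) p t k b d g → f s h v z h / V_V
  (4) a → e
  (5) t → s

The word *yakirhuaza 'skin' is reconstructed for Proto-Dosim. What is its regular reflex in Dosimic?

Dosimic: *yakirhuaza
  yakirhuaza → yakerhuaza   [pre-rhotic lowering]
  yakerhuaza → zakerhuaza   [unconditioned shift]
  zakerhuaza → zaherhuaza   [intervocalic lenition]
  zaherhuaza → zeherhueze   [vowel merger]
  zeherhueze (rule 5 does not apply)
  giving Dosimic zeherhueze.

zeherhueze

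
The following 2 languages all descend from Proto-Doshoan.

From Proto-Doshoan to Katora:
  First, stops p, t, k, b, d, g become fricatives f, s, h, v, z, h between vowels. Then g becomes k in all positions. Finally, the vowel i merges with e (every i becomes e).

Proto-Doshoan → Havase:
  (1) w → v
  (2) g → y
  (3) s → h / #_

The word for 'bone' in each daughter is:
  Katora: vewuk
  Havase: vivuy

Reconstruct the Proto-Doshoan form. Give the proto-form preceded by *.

*viwug

Position 2: Katora has e, Havase has i. Havase preserves i here (none of its changes turn any other segment into i), so the proto-segment is *i.
Position 3: Katora has w, Havase has v. Katora preserves w here (none of its changes turn any other segment into w), so the proto-segment is *w.
Position 5: Katora has k, Havase has y. Taking the neighbouring segments as reconstructed: Katora k could go back to *k or *g; Havase y could go back to *g or *y — the one source consistent with every daughter is *g.
Continuing position by position gives *viwug; check it forward:
Katora: *viwug > viwuk > vewuk  (by unconditioned shift, vowel merger)
Havase: start from *viwug.
  rule 1 (unconditioned shift): viwug → vivug
  rule 2 (unconditioned shift): vivug → vivuy
  rule 3: no change — vivuy
  ⇒ Havase vivuy
Only *viwug yields all of Katora vewuk, Havase vivuy.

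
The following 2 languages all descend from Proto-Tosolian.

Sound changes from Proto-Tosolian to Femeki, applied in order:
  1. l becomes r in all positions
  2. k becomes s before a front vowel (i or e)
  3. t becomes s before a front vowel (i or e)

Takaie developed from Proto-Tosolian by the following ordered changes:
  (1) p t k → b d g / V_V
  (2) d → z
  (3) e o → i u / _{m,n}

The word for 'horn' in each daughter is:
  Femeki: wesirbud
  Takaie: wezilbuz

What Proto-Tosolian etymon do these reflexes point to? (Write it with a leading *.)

*wetilbud

Position 3: Femeki has s, Takaie has z. Taking the neighbouring segments as reconstructed: Femeki s could go back to *t or *k or *s; Takaie z could go back to *t or *d or *z — the one source consistent with every daughter is *t.
Position 8: Femeki has d, Takaie has z. Femeki preserves d here (none of its changes turn any other segment into d), so the proto-segment is *d.
Verify the candidate proto-form against each daughter:
Femeki: start from *wetilbud.
  rule 1 (unconditioned shift): wetilbud → wetirbud
  rule 2: no change — wetirbud
  rule 3 (palatalisation): wetirbud → wesirbud
  ⇒ Femeki wesirbud
Takaie: start from *wetilbud.
  rule 1 (intervocalic voicing): wetilbud → wedilbud
  rule 2 (unconditioned shift): wedilbud → wezilbuz
  rule 3: no change — wezilbuz
  ⇒ Takaie wezilbuz
*wetilbud is the unique common source.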